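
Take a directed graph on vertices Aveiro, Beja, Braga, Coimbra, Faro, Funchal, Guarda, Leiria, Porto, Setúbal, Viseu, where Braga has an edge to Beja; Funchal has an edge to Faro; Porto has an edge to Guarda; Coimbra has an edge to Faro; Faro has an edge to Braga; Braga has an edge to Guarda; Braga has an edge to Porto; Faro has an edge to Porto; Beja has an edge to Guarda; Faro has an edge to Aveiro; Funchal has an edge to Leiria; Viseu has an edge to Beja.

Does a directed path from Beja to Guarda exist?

Yes

Explore from Beja.
Distance 1: reach Guarda.
Found Guarda.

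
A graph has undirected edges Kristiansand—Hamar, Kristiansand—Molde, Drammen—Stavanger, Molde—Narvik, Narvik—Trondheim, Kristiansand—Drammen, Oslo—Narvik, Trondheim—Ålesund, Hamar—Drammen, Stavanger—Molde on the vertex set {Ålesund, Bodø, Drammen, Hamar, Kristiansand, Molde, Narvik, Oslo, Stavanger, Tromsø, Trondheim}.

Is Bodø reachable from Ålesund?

No

Explore from Ålesund.
Distance 1: reach Trondheim.
Distance 2: reach Narvik.
Distance 3: reach Molde, Oslo.
Distance 4: reach Kristiansand, Stavanger.
Distance 5: reach Drammen, Hamar.
The search is exhausted without reaching Bodø; it lies in a different component.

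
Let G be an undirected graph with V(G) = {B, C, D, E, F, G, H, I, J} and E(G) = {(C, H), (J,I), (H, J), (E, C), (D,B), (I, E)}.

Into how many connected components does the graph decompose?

From B: component {B, D}.
From C: component {C, E, H, I, J}.
From F: component {F}.
From G: component {G}.
That's 4 components.

4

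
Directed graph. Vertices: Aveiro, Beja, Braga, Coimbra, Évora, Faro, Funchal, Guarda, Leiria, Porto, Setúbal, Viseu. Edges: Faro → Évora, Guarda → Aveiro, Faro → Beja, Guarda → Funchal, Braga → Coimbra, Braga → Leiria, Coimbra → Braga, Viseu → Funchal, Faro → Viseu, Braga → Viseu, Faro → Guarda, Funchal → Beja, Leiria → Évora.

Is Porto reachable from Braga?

Explore from Braga.
Distance 1: reach Coimbra, Leiria, Viseu.
Distance 2: reach Évora, Funchal.
Distance 3: reach Beja.
The search from Braga is exhausted; no directed path reaches Porto.

No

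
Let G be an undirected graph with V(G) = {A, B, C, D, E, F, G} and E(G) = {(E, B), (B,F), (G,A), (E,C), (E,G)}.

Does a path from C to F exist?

Yes

Explore from C.
Distance 1: reach E.
Distance 2: reach B, G.
Distance 3: reach A, F.
Found F.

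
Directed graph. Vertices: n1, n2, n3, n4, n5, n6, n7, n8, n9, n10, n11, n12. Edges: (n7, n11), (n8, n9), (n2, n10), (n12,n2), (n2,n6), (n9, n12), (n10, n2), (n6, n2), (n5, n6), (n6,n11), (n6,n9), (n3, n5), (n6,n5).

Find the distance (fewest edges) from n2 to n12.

3

Distance 0: n2.
Distance 1: n6, n10.
Distance 2: n5, n9, n11.
Distance 3: n12 — contains n12.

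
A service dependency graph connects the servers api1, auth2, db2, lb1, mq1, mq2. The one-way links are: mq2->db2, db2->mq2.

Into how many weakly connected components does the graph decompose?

5

From api1: component {api1}.
From auth2: component {auth2}.
From db2: component {db2, mq2}.
From lb1: component {lb1}.
From mq1: component {mq1}.
That's 5 components.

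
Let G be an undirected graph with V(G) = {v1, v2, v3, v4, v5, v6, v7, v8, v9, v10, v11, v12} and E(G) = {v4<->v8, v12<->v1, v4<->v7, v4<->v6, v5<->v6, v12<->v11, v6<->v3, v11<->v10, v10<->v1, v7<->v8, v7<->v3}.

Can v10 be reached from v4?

Explore from v4.
Distance 1: reach v6, v7, v8.
Distance 2: reach v3, v5.
The search is exhausted without reaching v10; it lies in a different component.

No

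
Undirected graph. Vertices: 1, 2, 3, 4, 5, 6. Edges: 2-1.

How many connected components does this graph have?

5

From 1: component {1, 2}.
From 3: component {3}.
From 4: component {4}.
From 5: component {5}.
From 6: component {6}.
That's 5 components.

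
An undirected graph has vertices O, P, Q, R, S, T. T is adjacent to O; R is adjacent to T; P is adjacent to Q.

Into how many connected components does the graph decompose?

From O: component {O, R, T}.
From P: component {P, Q}.
From S: component {S}.
That's 3 components.

3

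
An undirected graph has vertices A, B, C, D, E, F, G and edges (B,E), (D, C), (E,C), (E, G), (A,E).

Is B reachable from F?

F has no edges, so nothing is reachable from it.

No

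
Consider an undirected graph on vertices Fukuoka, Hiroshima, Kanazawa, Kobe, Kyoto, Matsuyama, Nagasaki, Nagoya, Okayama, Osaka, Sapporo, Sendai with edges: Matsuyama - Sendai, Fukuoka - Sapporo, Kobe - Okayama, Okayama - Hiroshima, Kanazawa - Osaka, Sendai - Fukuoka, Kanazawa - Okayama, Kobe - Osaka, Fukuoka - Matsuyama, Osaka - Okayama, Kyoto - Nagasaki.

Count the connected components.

4

From Fukuoka: component {Fukuoka, Matsuyama, Sapporo, Sendai}.
From Hiroshima: component {Hiroshima, Kanazawa, Kobe, Okayama, Osaka}.
From Kyoto: component {Kyoto, Nagasaki}.
From Nagoya: component {Nagoya}.
That's 4 components.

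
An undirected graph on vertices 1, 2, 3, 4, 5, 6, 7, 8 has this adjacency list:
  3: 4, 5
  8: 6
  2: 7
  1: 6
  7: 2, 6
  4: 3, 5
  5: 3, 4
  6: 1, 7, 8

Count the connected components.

2

From 1: component {1, 2, 6, 7, 8}.
From 3: component {3, 4, 5}.
That's 2 components.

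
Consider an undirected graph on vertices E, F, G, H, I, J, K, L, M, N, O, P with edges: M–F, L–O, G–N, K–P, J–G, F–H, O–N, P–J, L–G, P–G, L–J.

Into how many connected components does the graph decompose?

From E: component {E}.
From F: component {F, H, M}.
From G: component {G, J, K, L, N, O, P}.
From I: component {I}.
That's 4 components.

4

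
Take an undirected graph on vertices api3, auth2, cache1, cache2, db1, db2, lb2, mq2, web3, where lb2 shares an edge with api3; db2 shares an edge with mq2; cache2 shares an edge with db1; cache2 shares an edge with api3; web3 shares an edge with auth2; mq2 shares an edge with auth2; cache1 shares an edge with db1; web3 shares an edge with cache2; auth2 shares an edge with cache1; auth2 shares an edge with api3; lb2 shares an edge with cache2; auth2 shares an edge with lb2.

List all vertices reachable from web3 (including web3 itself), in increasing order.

api3, auth2, cache1, cache2, db1, db2, lb2, mq2, web3

Start at web3.
Its neighbours: auth2, cache2.
Then their neighbours: api3, cache1, db1, lb2, mq2.
Then next layer: db2.
Every vertex is now reached.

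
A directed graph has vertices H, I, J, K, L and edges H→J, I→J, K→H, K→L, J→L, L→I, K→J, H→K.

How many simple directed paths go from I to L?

I→J→L

1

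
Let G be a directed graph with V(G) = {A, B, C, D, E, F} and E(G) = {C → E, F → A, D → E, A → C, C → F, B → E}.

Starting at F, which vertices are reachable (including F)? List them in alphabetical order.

A, C, E, F

Start at F.
Its neighbours: A.
Then their neighbours: C.
Then next layer: E.
Nothing further is reachable.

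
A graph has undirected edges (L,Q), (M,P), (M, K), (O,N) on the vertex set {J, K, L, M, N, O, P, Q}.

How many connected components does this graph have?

From J: component {J}.
From K: component {K, M, P}.
From L: component {L, Q}.
From N: component {N, O}.
That's 4 components.

4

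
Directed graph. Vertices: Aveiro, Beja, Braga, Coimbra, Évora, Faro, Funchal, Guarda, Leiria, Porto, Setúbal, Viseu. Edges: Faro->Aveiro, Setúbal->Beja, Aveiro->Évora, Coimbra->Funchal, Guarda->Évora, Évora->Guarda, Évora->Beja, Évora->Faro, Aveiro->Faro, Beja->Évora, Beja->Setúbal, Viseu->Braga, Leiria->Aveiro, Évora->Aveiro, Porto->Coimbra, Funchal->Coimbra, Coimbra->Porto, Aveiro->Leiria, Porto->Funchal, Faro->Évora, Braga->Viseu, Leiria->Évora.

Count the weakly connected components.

From Aveiro: component {Aveiro, Beja, Évora, Faro, Guarda, Leiria, Setúbal}.
From Braga: component {Braga, Viseu}.
From Coimbra: component {Coimbra, Funchal, Porto}.
That's 3 components.

3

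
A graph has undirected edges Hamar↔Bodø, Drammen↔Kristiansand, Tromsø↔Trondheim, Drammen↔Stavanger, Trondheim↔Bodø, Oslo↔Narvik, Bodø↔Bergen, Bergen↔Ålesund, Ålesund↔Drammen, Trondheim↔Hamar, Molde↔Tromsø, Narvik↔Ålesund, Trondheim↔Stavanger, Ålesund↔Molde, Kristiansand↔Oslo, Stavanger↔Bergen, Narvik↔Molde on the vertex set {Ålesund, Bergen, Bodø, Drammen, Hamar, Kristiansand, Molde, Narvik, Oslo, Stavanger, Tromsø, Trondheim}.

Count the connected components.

1

From Ålesund: component {Ålesund, Bergen, Bodø, Drammen, Hamar, Kristiansand, Molde, Narvik, Oslo, Stavanger, Tromsø, Trondheim}.
That's 1 component.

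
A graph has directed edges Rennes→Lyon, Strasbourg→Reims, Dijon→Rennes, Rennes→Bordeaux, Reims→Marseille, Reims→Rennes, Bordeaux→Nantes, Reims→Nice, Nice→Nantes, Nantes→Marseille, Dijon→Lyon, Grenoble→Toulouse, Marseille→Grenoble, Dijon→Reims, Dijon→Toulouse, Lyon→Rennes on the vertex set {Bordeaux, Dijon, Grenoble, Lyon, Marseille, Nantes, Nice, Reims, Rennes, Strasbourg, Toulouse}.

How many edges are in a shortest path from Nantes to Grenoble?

Distance 0: Nantes.
Distance 1: Marseille.
Distance 2: Grenoble — contains Grenoble.

2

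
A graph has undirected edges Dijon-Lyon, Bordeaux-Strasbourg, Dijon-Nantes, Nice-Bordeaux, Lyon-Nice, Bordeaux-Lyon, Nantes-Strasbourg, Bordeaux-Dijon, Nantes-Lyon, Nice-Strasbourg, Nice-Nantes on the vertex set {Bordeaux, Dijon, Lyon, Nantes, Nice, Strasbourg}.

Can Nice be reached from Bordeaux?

Explore from Bordeaux.
Distance 1: reach Dijon, Lyon, Nice, Strasbourg.
Found Nice.

Yes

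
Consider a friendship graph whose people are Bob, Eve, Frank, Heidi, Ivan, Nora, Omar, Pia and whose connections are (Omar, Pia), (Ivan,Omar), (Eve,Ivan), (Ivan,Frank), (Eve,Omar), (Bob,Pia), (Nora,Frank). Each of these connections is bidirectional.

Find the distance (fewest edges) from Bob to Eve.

3

Distance 0: Bob.
Distance 1: Pia.
Distance 2: Omar.
Distance 3: Eve, Ivan — contains Eve.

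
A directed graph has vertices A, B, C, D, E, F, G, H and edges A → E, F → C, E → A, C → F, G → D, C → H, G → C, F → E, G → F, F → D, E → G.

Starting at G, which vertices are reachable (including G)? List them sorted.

A, C, D, E, F, G, H

Start at G.
Its neighbours: C, D, F.
Then their neighbours: E, H.
Then next layer: A.
Nothing further is reachable.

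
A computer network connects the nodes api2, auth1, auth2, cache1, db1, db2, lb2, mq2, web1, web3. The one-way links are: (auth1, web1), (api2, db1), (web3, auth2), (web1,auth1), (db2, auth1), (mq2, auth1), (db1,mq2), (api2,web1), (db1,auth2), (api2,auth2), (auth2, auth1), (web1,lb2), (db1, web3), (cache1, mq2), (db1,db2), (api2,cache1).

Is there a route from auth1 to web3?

No

Explore from auth1.
Distance 1: reach web1.
Distance 2: reach lb2.
The search from auth1 is exhausted; no directed path reaches web3.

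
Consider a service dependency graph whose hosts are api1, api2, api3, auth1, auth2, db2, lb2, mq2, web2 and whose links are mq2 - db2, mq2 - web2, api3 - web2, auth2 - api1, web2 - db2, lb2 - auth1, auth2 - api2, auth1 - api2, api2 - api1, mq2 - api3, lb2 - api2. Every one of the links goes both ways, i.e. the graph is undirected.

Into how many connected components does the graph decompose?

2

From api1: component {api1, api2, auth1, auth2, lb2}.
From api3: component {api3, db2, mq2, web2}.
That's 2 components.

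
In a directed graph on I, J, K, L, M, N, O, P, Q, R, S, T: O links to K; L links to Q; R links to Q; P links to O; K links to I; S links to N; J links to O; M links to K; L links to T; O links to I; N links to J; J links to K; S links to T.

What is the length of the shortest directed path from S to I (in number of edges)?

Distance 0: S.
Distance 1: N, T.
Distance 2: J.
Distance 3: K, O.
Distance 4: I — contains I.

4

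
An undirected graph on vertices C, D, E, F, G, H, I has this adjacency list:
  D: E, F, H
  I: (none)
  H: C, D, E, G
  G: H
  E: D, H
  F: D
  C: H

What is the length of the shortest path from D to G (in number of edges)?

2

Distance 0: D.
Distance 1: E, F, H.
Distance 2: C, G — contains G.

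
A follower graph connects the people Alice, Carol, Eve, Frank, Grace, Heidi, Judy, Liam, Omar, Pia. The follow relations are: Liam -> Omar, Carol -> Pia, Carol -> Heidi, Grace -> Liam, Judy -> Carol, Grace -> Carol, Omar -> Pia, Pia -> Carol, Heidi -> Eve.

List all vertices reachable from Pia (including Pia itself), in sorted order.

Start at Pia.
Its neighbours: Carol.
Then their neighbours: Heidi.
Then next layer: Eve.
Nothing further is reachable.

Carol, Eve, Heidi, Pia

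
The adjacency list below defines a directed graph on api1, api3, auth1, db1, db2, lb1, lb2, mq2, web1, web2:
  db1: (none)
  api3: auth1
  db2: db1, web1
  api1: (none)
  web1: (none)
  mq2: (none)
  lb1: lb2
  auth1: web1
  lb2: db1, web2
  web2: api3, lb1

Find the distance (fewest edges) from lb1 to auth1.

Distance 0: lb1.
Distance 1: lb2.
Distance 2: db1, web2.
Distance 3: api3.
Distance 4: auth1 — contains auth1.

4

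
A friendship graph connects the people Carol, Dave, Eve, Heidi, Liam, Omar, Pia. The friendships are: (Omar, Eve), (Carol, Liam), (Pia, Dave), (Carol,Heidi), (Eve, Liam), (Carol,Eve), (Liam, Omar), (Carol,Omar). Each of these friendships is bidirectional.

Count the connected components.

From Carol: component {Carol, Eve, Heidi, Liam, Omar}.
From Dave: component {Dave, Pia}.
That's 2 components.

2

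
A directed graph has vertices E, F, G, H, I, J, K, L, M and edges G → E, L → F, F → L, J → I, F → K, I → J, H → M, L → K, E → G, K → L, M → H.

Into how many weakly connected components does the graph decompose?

4

From E: component {E, G}.
From F: component {F, K, L}.
From H: component {H, M}.
From I: component {I, J}.
That's 4 components.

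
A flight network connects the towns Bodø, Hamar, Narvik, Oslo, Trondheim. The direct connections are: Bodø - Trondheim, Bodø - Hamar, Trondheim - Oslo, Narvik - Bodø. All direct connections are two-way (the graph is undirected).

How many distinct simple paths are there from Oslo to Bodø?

Oslo–Trondheim–Bodø

1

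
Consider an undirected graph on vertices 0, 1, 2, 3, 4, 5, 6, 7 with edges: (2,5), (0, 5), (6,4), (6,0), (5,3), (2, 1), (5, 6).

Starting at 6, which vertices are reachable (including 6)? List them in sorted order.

Start at 6.
Its neighbours: 0, 4, 5.
Then their neighbours: 2, 3.
Then next layer: 1.
Nothing further is reachable.

0, 1, 2, 3, 4, 5, 6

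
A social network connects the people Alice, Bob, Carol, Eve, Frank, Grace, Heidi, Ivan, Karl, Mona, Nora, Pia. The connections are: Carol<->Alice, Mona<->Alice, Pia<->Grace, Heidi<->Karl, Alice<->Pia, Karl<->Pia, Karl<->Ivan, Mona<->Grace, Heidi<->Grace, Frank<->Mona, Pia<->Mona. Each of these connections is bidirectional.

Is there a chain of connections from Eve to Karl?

No

Eve has no edges, so nothing is reachable from it.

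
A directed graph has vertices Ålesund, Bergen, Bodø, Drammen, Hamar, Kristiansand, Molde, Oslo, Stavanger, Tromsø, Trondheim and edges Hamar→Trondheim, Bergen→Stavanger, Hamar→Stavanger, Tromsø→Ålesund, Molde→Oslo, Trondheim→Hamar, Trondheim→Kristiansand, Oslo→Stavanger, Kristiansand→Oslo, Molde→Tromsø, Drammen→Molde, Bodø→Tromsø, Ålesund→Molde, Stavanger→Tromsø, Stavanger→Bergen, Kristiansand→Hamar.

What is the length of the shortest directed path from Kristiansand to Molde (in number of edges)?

Distance 0: Kristiansand.
Distance 1: Hamar, Oslo.
Distance 2: Stavanger, Trondheim.
Distance 3: Bergen, Tromsø.
Distance 4: Ålesund.
Distance 5: Molde — contains Molde.

5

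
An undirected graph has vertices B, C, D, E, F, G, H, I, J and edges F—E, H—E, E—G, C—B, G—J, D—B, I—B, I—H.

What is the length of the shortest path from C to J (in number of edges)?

Distance 0: C.
Distance 1: B.
Distance 2: D, I.
Distance 3: H.
Distance 4: E.
Distance 5: F, G.
Distance 6: J — contains J.

6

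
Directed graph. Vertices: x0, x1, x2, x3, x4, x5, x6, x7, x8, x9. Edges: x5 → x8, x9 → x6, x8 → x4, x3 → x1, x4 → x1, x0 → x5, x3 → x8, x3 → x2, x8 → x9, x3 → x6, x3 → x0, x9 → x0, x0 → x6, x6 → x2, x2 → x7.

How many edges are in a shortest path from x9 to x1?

Distance 0: x9.
Distance 1: x0, x6.
Distance 2: x2, x5.
Distance 3: x7, x8.
Distance 4: x4.
Distance 5: x1 — contains x1.

5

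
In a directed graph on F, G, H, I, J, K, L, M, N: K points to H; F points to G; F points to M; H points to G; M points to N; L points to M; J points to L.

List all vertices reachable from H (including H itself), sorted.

G, H

Start at H.
Its neighbours: G.
Nothing further is reachable.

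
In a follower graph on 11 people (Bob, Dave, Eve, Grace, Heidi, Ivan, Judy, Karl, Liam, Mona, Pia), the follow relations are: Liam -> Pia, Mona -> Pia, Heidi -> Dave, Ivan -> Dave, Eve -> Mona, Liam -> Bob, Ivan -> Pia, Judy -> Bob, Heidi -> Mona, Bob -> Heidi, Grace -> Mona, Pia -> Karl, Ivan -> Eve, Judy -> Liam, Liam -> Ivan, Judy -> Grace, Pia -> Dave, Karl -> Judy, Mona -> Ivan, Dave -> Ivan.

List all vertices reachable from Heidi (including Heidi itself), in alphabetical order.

Start at Heidi.
Its neighbours: Dave, Mona.
Then their neighbours: Ivan, Pia.
Then next layer: Eve, Karl.
Then next layer: Judy.
Then next layer: Bob, Grace, Liam.
Every vertex is now reached.

Bob, Dave, Eve, Grace, Heidi, Ivan, Judy, Karl, Liam, Mona, Pia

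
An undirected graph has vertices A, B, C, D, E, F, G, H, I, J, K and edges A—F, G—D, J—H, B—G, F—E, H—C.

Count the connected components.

From A: component {A, E, F}.
From B: component {B, D, G}.
From C: component {C, H, J}.
From I: component {I}.
From K: component {K}.
That's 5 components.

5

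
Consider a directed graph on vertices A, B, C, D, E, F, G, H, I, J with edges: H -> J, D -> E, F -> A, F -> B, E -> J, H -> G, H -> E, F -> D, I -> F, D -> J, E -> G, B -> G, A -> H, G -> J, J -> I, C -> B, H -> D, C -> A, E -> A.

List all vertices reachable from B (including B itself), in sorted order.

Start at B.
Its neighbours: G.
Then their neighbours: J.
Then next layer: I.
Then next layer: F.
Then next layer: A, D.
Then next layer: E, H.
Nothing further is reachable.

A, B, D, E, F, G, H, I, J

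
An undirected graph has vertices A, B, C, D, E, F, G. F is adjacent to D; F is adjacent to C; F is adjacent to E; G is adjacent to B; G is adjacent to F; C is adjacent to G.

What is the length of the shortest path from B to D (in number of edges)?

3

Distance 0: B.
Distance 1: G.
Distance 2: C, F.
Distance 3: D, E — contains D.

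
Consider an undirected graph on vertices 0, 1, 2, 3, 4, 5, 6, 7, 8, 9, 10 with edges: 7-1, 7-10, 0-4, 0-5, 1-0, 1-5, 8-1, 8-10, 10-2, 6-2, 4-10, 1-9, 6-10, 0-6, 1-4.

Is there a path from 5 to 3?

Explore from 5.
Distance 1: reach 0, 1.
Distance 2: reach 4, 6, 7, 8, 9.
Distance 3: reach 2, 10.
The search is exhausted without reaching 3; it lies in a different component.

No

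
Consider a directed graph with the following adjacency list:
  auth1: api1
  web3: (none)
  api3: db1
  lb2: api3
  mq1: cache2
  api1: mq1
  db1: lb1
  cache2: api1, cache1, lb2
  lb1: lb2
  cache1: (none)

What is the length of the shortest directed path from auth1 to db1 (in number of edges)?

Distance 0: auth1.
Distance 1: api1.
Distance 2: mq1.
Distance 3: cache2.
Distance 4: cache1, lb2.
Distance 5: api3.
Distance 6: db1 — contains db1.

6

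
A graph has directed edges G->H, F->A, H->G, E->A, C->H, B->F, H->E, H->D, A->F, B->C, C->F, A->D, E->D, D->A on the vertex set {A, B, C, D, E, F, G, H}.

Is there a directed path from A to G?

Explore from A.
Distance 1: reach D, F.
The search from A is exhausted; no directed path reaches G.

No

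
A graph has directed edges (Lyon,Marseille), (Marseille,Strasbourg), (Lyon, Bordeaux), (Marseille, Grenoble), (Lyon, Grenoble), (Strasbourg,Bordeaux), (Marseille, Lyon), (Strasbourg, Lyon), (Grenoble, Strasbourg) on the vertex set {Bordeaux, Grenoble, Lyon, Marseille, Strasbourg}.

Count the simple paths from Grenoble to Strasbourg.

Grenoble→Strasbourg

1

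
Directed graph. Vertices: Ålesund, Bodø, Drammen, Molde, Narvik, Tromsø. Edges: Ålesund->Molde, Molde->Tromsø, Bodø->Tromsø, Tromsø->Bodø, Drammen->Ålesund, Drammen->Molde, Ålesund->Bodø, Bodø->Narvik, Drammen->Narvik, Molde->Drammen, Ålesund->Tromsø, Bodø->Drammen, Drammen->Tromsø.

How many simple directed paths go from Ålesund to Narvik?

Ålesund→Bodø→Drammen→Narvik
Ålesund→Bodø→Narvik
Ålesund→Molde→Drammen→Narvik
Ålesund→Molde→Drammen→Tromsø→Bodø→Narvik
Ålesund→Molde→Tromsø→Bodø→Drammen→Narvik
Ålesund→Molde→Tromsø→Bodø→Narvik
Ålesund→Tromsø→Bodø→Drammen→Narvik
Ålesund→Tromsø→Bodø→Narvik

8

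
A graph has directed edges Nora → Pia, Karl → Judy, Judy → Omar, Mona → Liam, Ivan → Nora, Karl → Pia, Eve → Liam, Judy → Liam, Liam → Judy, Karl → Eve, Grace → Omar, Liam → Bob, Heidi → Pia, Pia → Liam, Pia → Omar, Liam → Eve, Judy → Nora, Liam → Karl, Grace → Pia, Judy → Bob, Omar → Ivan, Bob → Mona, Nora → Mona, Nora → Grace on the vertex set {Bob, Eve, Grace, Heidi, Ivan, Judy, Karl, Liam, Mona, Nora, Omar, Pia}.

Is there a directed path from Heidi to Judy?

Explore from Heidi.
Distance 1: reach Pia.
Distance 2: reach Liam, Omar.
Distance 3: reach Bob, Eve, Ivan, Judy, Karl.
Found Judy.

Yes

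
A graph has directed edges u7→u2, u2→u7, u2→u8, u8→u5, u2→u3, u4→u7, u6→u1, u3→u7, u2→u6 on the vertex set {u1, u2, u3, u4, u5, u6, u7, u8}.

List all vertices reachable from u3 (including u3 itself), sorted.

u1, u2, u3, u5, u6, u7, u8

Start at u3.
Its neighbours: u7.
Then their neighbours: u2.
Then next layer: u6, u8.
Then next layer: u1, u5.
Nothing further is reachable.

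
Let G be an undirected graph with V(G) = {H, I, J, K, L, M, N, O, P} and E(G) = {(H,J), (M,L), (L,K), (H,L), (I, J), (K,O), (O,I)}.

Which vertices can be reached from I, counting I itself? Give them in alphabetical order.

H, I, J, K, L, M, O

Start at I.
Its neighbours: J, O.
Then their neighbours: H, K.
Then next layer: L.
Then next layer: M.
Nothing further is reachable.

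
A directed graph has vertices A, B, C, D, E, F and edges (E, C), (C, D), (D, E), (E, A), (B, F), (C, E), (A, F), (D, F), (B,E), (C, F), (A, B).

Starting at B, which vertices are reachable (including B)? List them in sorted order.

Start at B.
Its neighbours: E, F.
Then their neighbours: A, C.
Then next layer: D.
Every vertex is now reached.

A, B, C, D, E, F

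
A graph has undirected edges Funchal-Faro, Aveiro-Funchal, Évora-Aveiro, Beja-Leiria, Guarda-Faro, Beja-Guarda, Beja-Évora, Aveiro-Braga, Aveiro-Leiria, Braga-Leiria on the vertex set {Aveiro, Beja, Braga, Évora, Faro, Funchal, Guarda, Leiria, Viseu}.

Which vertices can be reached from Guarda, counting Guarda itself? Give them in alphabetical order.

Aveiro, Beja, Braga, Évora, Faro, Funchal, Guarda, Leiria

Start at Guarda.
Its neighbours: Beja, Faro.
Then their neighbours: Évora, Funchal, Leiria.
Then next layer: Aveiro, Braga.
Nothing further is reachable.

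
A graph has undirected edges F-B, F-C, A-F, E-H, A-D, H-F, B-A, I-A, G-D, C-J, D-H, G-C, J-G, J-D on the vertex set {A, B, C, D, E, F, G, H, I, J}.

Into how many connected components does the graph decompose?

1

From A: component {A, B, C, D, E, F, G, H, I, J}.
That's 1 component.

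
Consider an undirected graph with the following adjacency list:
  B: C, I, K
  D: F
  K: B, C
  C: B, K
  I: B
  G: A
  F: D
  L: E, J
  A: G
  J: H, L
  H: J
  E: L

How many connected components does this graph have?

From A: component {A, G}.
From B: component {B, C, I, K}.
From D: component {D, F}.
From E: component {E, H, J, L}.
That's 4 components.

4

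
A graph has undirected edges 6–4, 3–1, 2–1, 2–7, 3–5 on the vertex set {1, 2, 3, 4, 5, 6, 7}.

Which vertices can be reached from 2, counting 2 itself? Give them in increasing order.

1, 2, 3, 5, 7

Start at 2.
Its neighbours: 1, 7.
Then their neighbours: 3.
Then next layer: 5.
Nothing further is reachable.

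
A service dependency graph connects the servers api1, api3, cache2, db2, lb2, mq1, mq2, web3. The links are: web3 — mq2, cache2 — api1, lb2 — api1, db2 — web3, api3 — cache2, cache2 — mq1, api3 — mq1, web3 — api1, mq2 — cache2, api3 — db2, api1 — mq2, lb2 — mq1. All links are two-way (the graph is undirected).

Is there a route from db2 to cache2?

Yes

Explore from db2.
Distance 1: reach api3, web3.
Distance 2: reach api1, cache2, mq1, mq2.
Found cache2.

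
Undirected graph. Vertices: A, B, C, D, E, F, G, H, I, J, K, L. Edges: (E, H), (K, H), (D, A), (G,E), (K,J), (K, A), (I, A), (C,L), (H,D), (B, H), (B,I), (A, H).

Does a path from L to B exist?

Explore from L.
Distance 1: reach C.
The search is exhausted without reaching B; it lies in a different component.

No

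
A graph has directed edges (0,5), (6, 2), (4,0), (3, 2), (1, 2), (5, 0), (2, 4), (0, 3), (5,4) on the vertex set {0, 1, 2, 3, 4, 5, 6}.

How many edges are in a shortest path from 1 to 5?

4

Distance 0: 1.
Distance 1: 2.
Distance 2: 4.
Distance 3: 0.
Distance 4: 3, 5 — contains 5.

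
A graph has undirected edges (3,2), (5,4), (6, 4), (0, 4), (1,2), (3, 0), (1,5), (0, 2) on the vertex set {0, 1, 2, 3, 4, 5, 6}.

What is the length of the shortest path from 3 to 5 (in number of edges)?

3

Distance 0: 3.
Distance 1: 0, 2.
Distance 2: 1, 4.
Distance 3: 5, 6 — contains 5.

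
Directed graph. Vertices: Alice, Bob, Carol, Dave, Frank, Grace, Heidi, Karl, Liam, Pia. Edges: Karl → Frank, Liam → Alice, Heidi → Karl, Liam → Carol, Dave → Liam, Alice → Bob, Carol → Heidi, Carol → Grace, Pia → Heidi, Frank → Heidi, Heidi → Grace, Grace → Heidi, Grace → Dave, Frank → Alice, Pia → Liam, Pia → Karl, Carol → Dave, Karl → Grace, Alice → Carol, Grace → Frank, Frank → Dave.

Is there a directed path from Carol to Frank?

Explore from Carol.
Distance 1: reach Dave, Grace, Heidi.
Distance 2: reach Frank, Karl, Liam.
Found Frank.

Yes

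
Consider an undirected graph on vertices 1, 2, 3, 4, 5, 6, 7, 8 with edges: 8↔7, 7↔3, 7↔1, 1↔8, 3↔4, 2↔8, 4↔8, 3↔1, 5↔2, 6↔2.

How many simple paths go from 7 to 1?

7–1
7–3–1
7–3–4–8–1
7–8–1
7–8–4–3–1

5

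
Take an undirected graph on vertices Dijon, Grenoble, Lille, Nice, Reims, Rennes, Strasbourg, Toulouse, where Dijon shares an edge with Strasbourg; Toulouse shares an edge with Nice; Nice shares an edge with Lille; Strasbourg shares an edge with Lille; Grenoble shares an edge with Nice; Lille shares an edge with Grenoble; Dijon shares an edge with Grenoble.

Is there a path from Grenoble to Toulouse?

Yes

Explore from Grenoble.
Distance 1: reach Dijon, Lille, Nice.
Distance 2: reach Strasbourg, Toulouse.
Found Toulouse.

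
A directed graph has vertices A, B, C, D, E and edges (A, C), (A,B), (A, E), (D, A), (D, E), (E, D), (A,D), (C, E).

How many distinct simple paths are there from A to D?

A→C→E→D
A→D
A→E→D

3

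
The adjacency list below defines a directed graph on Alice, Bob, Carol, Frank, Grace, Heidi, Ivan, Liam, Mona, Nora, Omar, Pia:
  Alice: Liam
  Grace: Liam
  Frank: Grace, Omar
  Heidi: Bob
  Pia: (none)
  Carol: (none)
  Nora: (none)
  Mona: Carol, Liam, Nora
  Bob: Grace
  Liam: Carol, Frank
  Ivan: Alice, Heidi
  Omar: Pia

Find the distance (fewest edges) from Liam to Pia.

Distance 0: Liam.
Distance 1: Carol, Frank.
Distance 2: Grace, Omar.
Distance 3: Pia — contains Pia.

3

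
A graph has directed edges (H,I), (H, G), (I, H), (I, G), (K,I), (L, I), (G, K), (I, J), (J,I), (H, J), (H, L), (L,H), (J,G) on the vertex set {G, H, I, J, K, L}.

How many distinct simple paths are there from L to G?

L→H→G
L→H→I→G
L→H→I→J→G
L→H→J→G
L→H→J→I→G
L→I→G
L→I→H→G
L→I→H→J→G
L→I→J→G

9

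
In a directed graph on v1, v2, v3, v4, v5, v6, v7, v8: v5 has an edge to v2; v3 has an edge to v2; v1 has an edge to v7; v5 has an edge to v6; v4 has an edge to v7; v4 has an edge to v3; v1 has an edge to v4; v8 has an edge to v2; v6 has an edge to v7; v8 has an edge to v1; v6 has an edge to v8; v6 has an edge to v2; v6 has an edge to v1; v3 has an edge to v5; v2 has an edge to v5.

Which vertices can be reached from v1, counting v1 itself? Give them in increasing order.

Start at v1.
Its neighbours: v4, v7.
Then their neighbours: v3.
Then next layer: v2, v5.
Then next layer: v6.
Then next layer: v8.
Every vertex is now reached.

v1, v2, v3, v4, v5, v6, v7, v8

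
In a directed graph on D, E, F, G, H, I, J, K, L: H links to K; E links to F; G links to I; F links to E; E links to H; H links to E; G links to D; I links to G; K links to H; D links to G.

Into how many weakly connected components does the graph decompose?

4

From D: component {D, G, I}.
From E: component {E, F, H, K}.
From J: component {J}.
From L: component {L}.
That's 4 components.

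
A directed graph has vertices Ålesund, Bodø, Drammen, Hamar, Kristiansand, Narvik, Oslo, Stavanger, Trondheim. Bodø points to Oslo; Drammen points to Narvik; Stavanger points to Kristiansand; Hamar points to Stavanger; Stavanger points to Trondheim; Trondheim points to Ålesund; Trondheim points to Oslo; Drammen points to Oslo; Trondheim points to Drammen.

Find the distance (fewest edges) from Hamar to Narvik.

Distance 0: Hamar.
Distance 1: Stavanger.
Distance 2: Kristiansand, Trondheim.
Distance 3: Ålesund, Drammen, Oslo.
Distance 4: Narvik — contains Narvik.

4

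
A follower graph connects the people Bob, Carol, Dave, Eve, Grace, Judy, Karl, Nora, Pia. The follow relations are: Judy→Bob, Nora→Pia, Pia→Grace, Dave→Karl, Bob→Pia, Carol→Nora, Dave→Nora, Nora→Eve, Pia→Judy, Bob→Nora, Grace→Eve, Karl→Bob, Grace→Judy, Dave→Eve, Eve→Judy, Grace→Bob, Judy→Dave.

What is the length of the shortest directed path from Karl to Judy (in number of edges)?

Distance 0: Karl.
Distance 1: Bob.
Distance 2: Nora, Pia.
Distance 3: Eve, Grace, Judy — contains Judy.

3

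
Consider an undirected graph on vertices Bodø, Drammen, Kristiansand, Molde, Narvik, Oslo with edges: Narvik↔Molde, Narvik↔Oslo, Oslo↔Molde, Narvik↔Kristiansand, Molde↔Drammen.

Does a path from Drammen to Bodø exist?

Explore from Drammen.
Distance 1: reach Molde.
Distance 2: reach Narvik, Oslo.
Distance 3: reach Kristiansand.
The search is exhausted without reaching Bodø; it lies in a different component.

No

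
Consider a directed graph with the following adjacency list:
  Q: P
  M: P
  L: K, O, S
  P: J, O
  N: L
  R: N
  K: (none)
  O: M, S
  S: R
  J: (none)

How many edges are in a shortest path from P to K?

6

Distance 0: P.
Distance 1: J, O.
Distance 2: M, S.
Distance 3: R.
Distance 4: N.
Distance 5: L.
Distance 6: K — contains K.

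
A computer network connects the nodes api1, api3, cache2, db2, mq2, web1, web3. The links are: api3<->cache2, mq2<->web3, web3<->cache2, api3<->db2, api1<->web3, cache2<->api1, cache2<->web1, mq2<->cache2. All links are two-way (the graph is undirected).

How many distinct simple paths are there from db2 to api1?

db2–api3–cache2–api1
db2–api3–cache2–mq2–web3–api1
db2–api3–cache2–web3–api1

3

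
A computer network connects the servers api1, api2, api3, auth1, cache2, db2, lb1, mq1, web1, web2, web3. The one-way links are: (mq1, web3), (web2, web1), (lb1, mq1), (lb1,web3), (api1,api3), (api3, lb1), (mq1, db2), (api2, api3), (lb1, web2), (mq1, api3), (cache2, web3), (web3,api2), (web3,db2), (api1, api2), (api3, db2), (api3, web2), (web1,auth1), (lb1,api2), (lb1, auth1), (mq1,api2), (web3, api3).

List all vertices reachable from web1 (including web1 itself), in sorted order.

Start at web1.
Its neighbours: auth1.
Nothing further is reachable.

auth1, web1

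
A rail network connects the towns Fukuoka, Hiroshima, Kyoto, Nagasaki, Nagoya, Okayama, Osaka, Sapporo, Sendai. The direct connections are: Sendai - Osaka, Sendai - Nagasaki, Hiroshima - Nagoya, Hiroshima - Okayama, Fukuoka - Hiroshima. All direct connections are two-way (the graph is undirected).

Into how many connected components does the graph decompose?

From Fukuoka: component {Fukuoka, Hiroshima, Nagoya, Okayama}.
From Kyoto: component {Kyoto}.
From Nagasaki: component {Nagasaki, Osaka, Sendai}.
From Sapporo: component {Sapporo}.
That's 4 components.

4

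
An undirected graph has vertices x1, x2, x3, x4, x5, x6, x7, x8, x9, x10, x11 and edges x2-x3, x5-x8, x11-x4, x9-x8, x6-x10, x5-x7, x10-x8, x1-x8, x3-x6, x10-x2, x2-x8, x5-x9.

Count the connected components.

2

From x1: component {x1, x2, x3, x5, x6, x7, x8, x9, x10}.
From x4: component {x4, x11}.
That's 2 components.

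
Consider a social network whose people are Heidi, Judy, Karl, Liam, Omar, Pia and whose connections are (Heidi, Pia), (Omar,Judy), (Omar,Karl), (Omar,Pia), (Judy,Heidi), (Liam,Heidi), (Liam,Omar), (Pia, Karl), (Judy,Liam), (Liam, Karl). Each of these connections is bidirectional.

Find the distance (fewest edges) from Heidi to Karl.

Distance 0: Heidi.
Distance 1: Judy, Liam, Pia.
Distance 2: Karl, Omar — contains Karl.

2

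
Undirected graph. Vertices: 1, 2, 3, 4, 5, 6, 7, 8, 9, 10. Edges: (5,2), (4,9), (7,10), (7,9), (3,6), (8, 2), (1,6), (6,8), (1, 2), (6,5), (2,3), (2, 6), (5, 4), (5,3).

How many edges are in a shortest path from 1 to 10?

Distance 0: 1.
Distance 1: 2, 6.
Distance 2: 3, 5, 8.
Distance 3: 4.
Distance 4: 9.
Distance 5: 7.
Distance 6: 10 — contains 10.

6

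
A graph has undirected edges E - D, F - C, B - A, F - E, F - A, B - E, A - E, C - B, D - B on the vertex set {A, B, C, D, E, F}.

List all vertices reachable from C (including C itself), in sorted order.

Start at C.
Its neighbours: B, F.
Then their neighbours: A, D, E.
Every vertex is now reached.

A, B, C, D, E, F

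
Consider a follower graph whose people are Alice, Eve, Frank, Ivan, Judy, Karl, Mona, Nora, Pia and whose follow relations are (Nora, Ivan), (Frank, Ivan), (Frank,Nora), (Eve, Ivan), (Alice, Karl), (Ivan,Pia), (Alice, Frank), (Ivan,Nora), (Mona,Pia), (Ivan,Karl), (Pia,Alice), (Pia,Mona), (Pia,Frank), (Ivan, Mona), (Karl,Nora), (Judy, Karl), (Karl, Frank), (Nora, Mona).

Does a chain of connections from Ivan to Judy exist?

No

Explore from Ivan.
Distance 1: reach Karl, Mona, Nora, Pia.
Distance 2: reach Alice, Frank.
The search from Ivan is exhausted; no directed path reaches Judy.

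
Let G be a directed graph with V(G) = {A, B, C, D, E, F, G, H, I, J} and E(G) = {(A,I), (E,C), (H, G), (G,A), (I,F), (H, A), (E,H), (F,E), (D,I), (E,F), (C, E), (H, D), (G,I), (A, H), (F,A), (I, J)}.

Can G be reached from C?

Explore from C.
Distance 1: reach E.
Distance 2: reach F, H.
Distance 3: reach A, D, G.
Found G.

Yes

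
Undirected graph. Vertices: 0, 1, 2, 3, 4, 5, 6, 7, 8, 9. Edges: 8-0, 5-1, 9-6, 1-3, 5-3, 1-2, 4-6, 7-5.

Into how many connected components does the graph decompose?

3

From 0: component {0, 8}.
From 1: component {1, 2, 3, 5, 7}.
From 4: component {4, 6, 9}.
That's 3 components.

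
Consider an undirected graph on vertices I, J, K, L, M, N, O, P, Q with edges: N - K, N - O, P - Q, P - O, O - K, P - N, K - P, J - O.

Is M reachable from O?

Explore from O.
Distance 1: reach J, K, N, P.
Distance 2: reach Q.
The search is exhausted without reaching M; it lies in a different component.

No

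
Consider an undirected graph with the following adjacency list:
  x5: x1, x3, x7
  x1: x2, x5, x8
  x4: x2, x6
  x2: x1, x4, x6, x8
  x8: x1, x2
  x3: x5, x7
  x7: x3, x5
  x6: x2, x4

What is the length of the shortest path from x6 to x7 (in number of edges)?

Distance 0: x6.
Distance 1: x2, x4.
Distance 2: x1, x8.
Distance 3: x5.
Distance 4: x3, x7 — contains x7.

4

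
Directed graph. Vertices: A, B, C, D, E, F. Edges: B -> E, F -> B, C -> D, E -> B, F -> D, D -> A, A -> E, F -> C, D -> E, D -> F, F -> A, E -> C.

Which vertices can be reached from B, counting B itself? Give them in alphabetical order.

Start at B.
Its neighbours: E.
Then their neighbours: C.
Then next layer: D.
Then next layer: A, F.
Every vertex is now reached.

A, B, C, D, E, F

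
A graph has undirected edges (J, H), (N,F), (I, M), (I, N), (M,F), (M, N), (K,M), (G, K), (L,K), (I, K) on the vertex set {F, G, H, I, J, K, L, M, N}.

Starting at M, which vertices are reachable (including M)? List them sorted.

F, G, I, K, L, M, N

Start at M.
Its neighbours: F, I, K, N.
Then their neighbours: G, L.
Nothing further is reachable.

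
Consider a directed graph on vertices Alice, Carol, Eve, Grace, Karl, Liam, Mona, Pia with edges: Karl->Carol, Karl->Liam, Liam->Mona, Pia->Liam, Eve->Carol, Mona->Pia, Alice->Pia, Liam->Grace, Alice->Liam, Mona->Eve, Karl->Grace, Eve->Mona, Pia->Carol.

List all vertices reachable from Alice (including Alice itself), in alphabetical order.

Start at Alice.
Its neighbours: Liam, Pia.
Then their neighbours: Carol, Grace, Mona.
Then next layer: Eve.
Nothing further is reachable.

Alice, Carol, Eve, Grace, Liam, Mona, Pia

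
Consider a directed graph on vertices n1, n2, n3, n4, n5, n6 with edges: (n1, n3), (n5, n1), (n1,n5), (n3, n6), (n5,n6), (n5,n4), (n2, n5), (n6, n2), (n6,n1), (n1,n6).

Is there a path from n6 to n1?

Yes

Explore from n6.
Distance 1: reach n1, n2.
Found n1.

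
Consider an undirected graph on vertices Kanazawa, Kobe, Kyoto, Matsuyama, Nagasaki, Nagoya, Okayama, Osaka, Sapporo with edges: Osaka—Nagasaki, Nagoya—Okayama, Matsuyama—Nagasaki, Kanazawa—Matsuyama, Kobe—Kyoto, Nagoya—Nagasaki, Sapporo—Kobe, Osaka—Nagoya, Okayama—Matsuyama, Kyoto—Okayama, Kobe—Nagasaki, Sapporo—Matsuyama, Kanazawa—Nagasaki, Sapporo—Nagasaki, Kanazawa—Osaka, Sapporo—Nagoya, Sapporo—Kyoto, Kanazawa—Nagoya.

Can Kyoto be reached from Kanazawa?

Explore from Kanazawa.
Distance 1: reach Matsuyama, Nagasaki, Nagoya, Osaka.
Distance 2: reach Kobe, Okayama, Sapporo.
Distance 3: reach Kyoto.
Found Kyoto.

Yes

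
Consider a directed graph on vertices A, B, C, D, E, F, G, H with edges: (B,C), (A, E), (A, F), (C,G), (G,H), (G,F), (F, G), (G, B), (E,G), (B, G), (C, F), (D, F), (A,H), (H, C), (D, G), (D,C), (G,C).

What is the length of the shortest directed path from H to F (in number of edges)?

2

Distance 0: H.
Distance 1: C.
Distance 2: F, G — contains F.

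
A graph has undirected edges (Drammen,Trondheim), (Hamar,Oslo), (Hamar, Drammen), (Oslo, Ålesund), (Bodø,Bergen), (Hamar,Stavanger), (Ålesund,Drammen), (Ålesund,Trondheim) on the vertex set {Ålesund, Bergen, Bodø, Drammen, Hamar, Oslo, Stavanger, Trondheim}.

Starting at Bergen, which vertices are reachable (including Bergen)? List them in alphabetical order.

Bergen, Bodø

Start at Bergen.
Its neighbours: Bodø.
Nothing further is reachable.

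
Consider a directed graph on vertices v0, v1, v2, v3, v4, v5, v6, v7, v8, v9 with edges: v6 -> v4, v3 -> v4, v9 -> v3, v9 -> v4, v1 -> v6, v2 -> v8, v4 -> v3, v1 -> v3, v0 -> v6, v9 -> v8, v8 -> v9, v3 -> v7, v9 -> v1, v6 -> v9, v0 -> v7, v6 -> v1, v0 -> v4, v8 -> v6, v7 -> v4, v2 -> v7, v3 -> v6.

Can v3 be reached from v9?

Yes

Explore from v9.
Distance 1: reach v1, v3, v4, v8.
Found v3.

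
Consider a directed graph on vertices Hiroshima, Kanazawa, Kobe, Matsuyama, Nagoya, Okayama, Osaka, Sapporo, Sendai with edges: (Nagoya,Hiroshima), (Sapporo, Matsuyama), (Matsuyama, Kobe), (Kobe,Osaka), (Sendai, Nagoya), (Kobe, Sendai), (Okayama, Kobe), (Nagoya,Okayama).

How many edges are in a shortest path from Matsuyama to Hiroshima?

4

Distance 0: Matsuyama.
Distance 1: Kobe.
Distance 2: Osaka, Sendai.
Distance 3: Nagoya.
Distance 4: Hiroshima, Okayama — contains Hiroshima.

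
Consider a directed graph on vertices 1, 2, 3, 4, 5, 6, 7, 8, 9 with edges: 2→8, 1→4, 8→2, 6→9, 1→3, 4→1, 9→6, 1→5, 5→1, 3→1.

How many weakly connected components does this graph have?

4

From 1: component {1, 3, 4, 5}.
From 2: component {2, 8}.
From 6: component {6, 9}.
From 7: component {7}.
That's 4 components.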